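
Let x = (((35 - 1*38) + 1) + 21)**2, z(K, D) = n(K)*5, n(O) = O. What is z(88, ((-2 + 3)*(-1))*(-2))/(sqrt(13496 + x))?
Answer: 440*sqrt(13857)/13857 ≈ 3.7378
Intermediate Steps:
z(K, D) = 5*K (z(K, D) = K*5 = 5*K)
x = 361 (x = (((35 - 38) + 1) + 21)**2 = ((-3 + 1) + 21)**2 = (-2 + 21)**2 = 19**2 = 361)
z(88, ((-2 + 3)*(-1))*(-2))/(sqrt(13496 + x)) = (5*88)/(sqrt(13496 + 361)) = 440/(sqrt(13857)) = 440*(sqrt(13857)/13857) = 440*sqrt(13857)/13857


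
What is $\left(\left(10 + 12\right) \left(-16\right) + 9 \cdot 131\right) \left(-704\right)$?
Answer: $-582208$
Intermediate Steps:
$\left(\left(10 + 12\right) \left(-16\right) + 9 \cdot 131\right) \left(-704\right) = \left(22 \left(-16\right) + 1179\right) \left(-704\right) = \left(-352 + 1179\right) \left(-704\right) = 827 \left(-704\right) = -582208$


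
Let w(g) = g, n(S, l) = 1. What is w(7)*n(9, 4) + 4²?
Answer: 23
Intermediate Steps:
w(7)*n(9, 4) + 4² = 7*1 + 4² = 7 + 16 = 23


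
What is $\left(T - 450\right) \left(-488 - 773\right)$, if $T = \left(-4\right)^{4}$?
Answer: $244634$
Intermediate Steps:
$T = 256$
$\left(T - 450\right) \left(-488 - 773\right) = \left(256 - 450\right) \left(-488 - 773\right) = \left(-194\right) \left(-1261\right) = 244634$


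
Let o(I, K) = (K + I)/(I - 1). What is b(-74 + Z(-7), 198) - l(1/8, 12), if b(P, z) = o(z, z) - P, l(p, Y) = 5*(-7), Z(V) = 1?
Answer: 21672/197 ≈ 110.01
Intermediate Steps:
o(I, K) = (I + K)/(-1 + I)
l(p, Y) = -35
b(P, z) = -P + 2*z/(-1 + z) (b(P, z) = (z + z)/(-1 + z) - P = (2*z)/(-1 + z) - P = 2*z/(-1 + z) - P = -P + 2*z/(-1 + z))
b(-74 + Z(-7), 198) - l(1/8, 12) = (2*198 - (-74 + 1)*(-1 + 198))/(-1 + 198) - 1*(-35) = (396 - 1*(-73)*197)/197 + 35 = (396 + 14381)/197 + 35 = (1/197)*14777 + 35 = 14777/197 + 35 = 21672/197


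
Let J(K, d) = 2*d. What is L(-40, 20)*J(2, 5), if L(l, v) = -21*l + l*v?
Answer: 400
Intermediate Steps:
L(-40, 20)*J(2, 5) = (-40*(-21 + 20))*(2*5) = -40*(-1)*10 = 40*10 = 400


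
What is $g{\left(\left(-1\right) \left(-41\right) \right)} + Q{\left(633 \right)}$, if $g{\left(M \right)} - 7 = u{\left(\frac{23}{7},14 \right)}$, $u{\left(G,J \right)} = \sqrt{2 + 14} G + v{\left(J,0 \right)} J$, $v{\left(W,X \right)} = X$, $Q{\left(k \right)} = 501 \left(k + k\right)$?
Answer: $\frac{4440003}{7} \approx 6.3429 \cdot 10^{5}$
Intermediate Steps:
$Q{\left(k \right)} = 1002 k$ ($Q{\left(k \right)} = 501 \cdot 2 k = 1002 k$)
$u{\left(G,J \right)} = 4 G$ ($u{\left(G,J \right)} = \sqrt{2 + 14} G + 0 J = \sqrt{16} G + 0 = 4 G + 0 = 4 G$)
$g{\left(M \right)} = \frac{141}{7}$ ($g{\left(M \right)} = 7 + 4 \cdot \frac{23}{7} = 7 + \frac{92}{7} = \frac{141}{7}$)
$g{\left(\left(-1\right) \left(-41\right) \right)} + Q{\left(633 \right)} = \frac{141}{7} + 1002 \cdot 633 = \frac{141}{7} + 634266 = \frac{4440003}{7}$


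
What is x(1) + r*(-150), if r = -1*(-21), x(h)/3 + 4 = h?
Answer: -3159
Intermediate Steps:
x(h) = -12 + 3*h
r = 21
x(1) + r*(-150) = (-12 + 3*1) + 21*(-150) = (-12 + 3) - 3150 = -9 - 3150 = -3159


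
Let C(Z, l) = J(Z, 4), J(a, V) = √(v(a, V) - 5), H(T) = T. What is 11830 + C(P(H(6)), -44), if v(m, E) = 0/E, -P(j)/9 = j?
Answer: 11830 + I*√5 ≈ 11830.0 + 2.2361*I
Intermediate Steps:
P(j) = -9*j
v(m, E) = 0
J(a, V) = I*√5 (J(a, V) = √(0 - 5) = √(-5) = I*√5)
C(Z, l) = I*√5
11830 + C(P(H(6)), -44) = 11830 + I*√5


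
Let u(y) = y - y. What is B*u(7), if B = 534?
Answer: 0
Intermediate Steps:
u(y) = 0
B*u(7) = 534*0 = 0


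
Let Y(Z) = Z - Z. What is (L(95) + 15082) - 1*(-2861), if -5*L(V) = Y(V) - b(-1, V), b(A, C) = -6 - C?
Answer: 89614/5 ≈ 17923.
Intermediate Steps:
Y(Z) = 0
L(V) = -6/5 - V/5 (L(V) = -(0 - (-6 - V))/5 = -(0 + (6 + V))/5 = -(6 + V)/5 = -6/5 - V/5)
(L(95) + 15082) - 1*(-2861) = ((-6/5 - ⅕*95) + 15082) - 1*(-2861) = ((-6/5 - 19) + 15082) + 2861 = (-101/5 + 15082) + 2861 = 75309/5 + 2861 = 89614/5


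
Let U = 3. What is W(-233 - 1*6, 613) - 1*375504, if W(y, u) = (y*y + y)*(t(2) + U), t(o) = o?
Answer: -91094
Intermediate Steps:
W(y, u) = 5*y + 5*y² (W(y, u) = (y*y + y)*(2 + 3) = (y² + y)*5 = (y + y²)*5 = 5*y + 5*y²)
W(-233 - 1*6, 613) - 1*375504 = 5*(-233 - 1*6)*(1 + (-233 - 1*6)) - 1*375504 = 5*(-233 - 6)*(1 + (-233 - 6)) - 375504 = 5*(-239)*(1 - 239) - 375504 = 5*(-239)*(-238) - 375504 = 284410 - 375504 = -91094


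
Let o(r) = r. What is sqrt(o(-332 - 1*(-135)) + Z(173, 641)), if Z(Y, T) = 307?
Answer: sqrt(110) ≈ 10.488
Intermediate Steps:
sqrt(o(-332 - 1*(-135)) + Z(173, 641)) = sqrt((-332 - 1*(-135)) + 307) = sqrt((-332 + 135) + 307) = sqrt(-197 + 307) = sqrt(110)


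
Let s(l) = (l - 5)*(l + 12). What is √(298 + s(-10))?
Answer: 2*√67 ≈ 16.371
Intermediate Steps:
s(l) = (-5 + l)*(12 + l)
√(298 + s(-10)) = √(298 + (-60 + (-10)² + 7*(-10))) = √(298 + (-60 + 100 - 70)) = √(298 - 30) = √268 = 2*√67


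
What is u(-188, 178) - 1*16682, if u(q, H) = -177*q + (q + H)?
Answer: 16584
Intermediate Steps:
u(q, H) = H - 176*q (u(q, H) = -177*q + (H + q) = H - 176*q)
u(-188, 178) - 1*16682 = (178 - 176*(-188)) - 1*16682 = (178 + 33088) - 16682 = 33266 - 16682 = 16584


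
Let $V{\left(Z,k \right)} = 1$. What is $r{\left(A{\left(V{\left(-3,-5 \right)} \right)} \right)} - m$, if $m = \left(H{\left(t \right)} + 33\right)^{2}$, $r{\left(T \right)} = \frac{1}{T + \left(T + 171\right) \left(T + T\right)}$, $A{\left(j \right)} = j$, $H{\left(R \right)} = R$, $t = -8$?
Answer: $- \frac{215624}{345} \approx -625.0$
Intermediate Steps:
$r{\left(T \right)} = \frac{1}{T + 2 T \left(171 + T\right)}$ ($r{\left(T \right)} = \frac{1}{T + \left(171 + T\right) 2 T} = \frac{1}{T + 2 T \left(171 + T\right)}$)
$m = 625$ ($m = \left(-8 + 33\right)^{2} = 25^{2} = 625$)
$r{\left(A{\left(V{\left(-3,-5 \right)} \right)} \right)} - m = \frac{1}{1 \left(343 + 2 \cdot 1\right)} - 625 = 1 \frac{1}{343 + 2} - 625 = 1 \cdot \frac{1}{345} - 625 = \frac{1}{345} - 625 = - \frac{215624}{345}$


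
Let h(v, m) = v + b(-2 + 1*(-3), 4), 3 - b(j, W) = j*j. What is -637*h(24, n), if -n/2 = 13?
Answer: -1274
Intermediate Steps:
b(j, W) = 3 - j² (b(j, W) = 3 - j*j = 3 - j²)
n = -26 (n = -2*13 = -26)
h(v, m) = -22 + v (h(v, m) = v + (3 - (-2 + 1*(-3))²) = v + (3 - (-2 - 3)²) = v + (3 - 1*(-5)²) = v + (3 - 1*25) = v + (3 - 25) = v - 22 = -22 + v)
-637*h(24, n) = -637*(-22 + 24) = -637*2 = -1274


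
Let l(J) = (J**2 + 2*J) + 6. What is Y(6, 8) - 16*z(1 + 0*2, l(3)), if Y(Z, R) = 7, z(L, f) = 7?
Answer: -105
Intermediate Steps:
l(J) = 6 + J**2 + 2*J
Y(6, 8) - 16*z(1 + 0*2, l(3)) = 7 - 16*7 = 7 - 112 = -105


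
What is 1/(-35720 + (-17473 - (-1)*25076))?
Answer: -1/28117 ≈ -3.5566e-5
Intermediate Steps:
1/(-35720 + (-17473 - (-1)*25076)) = 1/(-35720 + (-17473 - 1*(-25076))) = 1/(-35720 + (-17473 + 25076)) = 1/(-35720 + 7603) = 1/(-28117) = -1/28117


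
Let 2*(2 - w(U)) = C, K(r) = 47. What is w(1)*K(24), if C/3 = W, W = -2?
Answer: 235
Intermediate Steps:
C = -6 (C = 3*(-2) = -6)
w(U) = 5 (w(U) = 2 - ½*(-6) = 2 + 3 = 5)
w(1)*K(24) = 5*47 = 235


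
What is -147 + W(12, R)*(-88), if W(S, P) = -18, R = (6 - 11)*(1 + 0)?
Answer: 1437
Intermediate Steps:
R = -5 (R = -5*1 = -5)
-147 + W(12, R)*(-88) = -147 - 18*(-88) = -147 + 1584 = 1437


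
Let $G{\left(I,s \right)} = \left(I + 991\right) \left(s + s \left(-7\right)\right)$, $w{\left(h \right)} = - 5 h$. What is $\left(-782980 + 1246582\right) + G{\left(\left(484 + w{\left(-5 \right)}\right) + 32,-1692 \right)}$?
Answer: $16016466$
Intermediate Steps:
$G{\left(I,s \right)} = - 6 s \left(991 + I\right)$ ($G{\left(I,s \right)} = \left(991 + I\right) \left(s - 7 s\right) = \left(991 + I\right) \left(- 6 s\right) = - 6 s \left(991 + I\right)$)
$\left(-782980 + 1246582\right) + G{\left(\left(484 + w{\left(-5 \right)}\right) + 32,-1692 \right)} = \left(-782980 + 1246582\right) - - 10152 \left(991 + \left(\left(484 - -25\right) + 32\right)\right) = 463602 - - 10152 \left(991 + \left(\left(484 + 25\right) + 32\right)\right) = 463602 - - 10152 \left(991 + \left(509 + 32\right)\right) = 463602 - - 10152 \left(991 + 541\right) = 463602 - \left(-10152\right) 1532 = 463602 + 15552864 = 16016466$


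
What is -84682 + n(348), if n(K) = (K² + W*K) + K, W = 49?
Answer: 53822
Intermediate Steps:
n(K) = K² + 50*K (n(K) = (K² + 49*K) + K = K² + 50*K)
-84682 + n(348) = -84682 + 348*(50 + 348) = -84682 + 348*398 = -84682 + 138504 = 53822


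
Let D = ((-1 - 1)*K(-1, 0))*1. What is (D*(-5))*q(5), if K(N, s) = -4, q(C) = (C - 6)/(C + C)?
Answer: 4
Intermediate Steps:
q(C) = (-6 + C)/(2*C) (q(C) = (-6 + C)/((2*C)) = (-6 + C)*(1/(2*C)) = (-6 + C)/(2*C))
D = 8 (D = ((-1 - 1)*(-4))*1 = -2*(-4)*1 = 8*1 = 8)
(D*(-5))*q(5) = (8*(-5))*((1/2)*(-6 + 5)/5) = -20*(-1)/5 = -40*(-1/10) = 4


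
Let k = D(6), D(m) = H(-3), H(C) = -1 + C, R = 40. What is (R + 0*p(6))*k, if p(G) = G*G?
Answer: -160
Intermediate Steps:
D(m) = -4 (D(m) = -1 - 3 = -4)
p(G) = G**2
k = -4
(R + 0*p(6))*k = (40 + 0*6**2)*(-4) = (40 + 0*36)*(-4) = (40 + 0)*(-4) = 40*(-4) = -160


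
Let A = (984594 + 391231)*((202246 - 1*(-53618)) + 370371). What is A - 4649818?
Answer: 861585119057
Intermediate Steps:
A = 861589768875 (A = 1375825*((202246 + 53618) + 370371) = 1375825*(255864 + 370371) = 1375825*626235 = 861589768875)
A - 4649818 = 861589768875 - 4649818 = 861585119057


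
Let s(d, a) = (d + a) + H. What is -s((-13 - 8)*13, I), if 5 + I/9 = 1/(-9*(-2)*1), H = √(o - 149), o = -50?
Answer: 635/2 - I*√199 ≈ 317.5 - 14.107*I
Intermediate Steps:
H = I*√199 (H = √(-50 - 149) = √(-199) = I*√199 ≈ 14.107*I)
I = -89/2 (I = -45 + 9/((-9*(-2)*1)) = -45 + 9/((18*1)) = -45 + 9/18 = -45 + 9*(1/18) = -45 + ½ = -89/2 ≈ -44.500)
s(d, a) = a + d + I*√199 (s(d, a) = (d + a) + I*√199 = (a + d) + I*√199 = a + d + I*√199)
-s((-13 - 8)*13, I) = -(-89/2 + (-13 - 8)*13 + I*√199) = -(-89/2 - 21*13 + I*√199) = -(-89/2 - 273 + I*√199) = -(-635/2 + I*√199) = 635/2 - I*√199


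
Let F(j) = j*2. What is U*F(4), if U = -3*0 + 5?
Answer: 40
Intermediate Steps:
U = 5 (U = 0 + 5 = 5)
F(j) = 2*j
U*F(4) = 5*(2*4) = 5*8 = 40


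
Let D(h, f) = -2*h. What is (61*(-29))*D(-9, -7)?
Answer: -31842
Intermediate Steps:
(61*(-29))*D(-9, -7) = (61*(-29))*(-2*(-9)) = -1769*18 = -31842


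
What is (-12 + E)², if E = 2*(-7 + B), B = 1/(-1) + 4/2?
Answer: 576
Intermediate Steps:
B = 1 (B = 1*(-1) + 4*(½) = -1 + 2 = 1)
E = -12 (E = 2*(-7 + 1) = 2*(-6) = -12)
(-12 + E)² = (-12 - 12)² = (-24)² = 576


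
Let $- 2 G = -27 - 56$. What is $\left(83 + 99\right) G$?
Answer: $7553$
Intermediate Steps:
$G = \frac{83}{2}$ ($G = - \frac{-27 - 56}{2} = \left(- \frac{1}{2}\right) \left(-83\right) = \frac{83}{2} \approx 41.5$)
$\left(83 + 99\right) G = \left(83 + 99\right) \frac{83}{2} = 182 \cdot \frac{83}{2} = 7553$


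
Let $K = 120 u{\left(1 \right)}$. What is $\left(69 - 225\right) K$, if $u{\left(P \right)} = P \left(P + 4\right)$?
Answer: $-93600$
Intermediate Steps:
$u{\left(P \right)} = P \left(4 + P\right)$
$K = 600$ ($K = 120 \cdot 1 \left(4 + 1\right) = 120 \cdot 1 \cdot 5 = 120 \cdot 5 = 600$)
$\left(69 - 225\right) K = \left(69 - 225\right) 600 = \left(-156\right) 600 = -93600$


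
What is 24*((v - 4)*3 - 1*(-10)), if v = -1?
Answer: -120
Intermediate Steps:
24*((v - 4)*3 - 1*(-10)) = 24*((-1 - 4)*3 - 1*(-10)) = 24*(-5*3 + 10) = 24*(-15 + 10) = 24*(-5) = -120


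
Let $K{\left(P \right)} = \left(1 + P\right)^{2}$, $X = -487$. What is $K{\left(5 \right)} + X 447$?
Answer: $-217653$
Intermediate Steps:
$K{\left(5 \right)} + X 447 = \left(1 + 5\right)^{2} - 217689 = 6^{2} - 217689 = 36 - 217689 = -217653$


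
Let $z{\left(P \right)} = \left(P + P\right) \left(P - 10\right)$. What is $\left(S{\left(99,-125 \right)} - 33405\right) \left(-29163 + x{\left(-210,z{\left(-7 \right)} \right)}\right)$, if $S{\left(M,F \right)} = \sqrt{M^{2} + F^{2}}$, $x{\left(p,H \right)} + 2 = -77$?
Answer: $976829010 - 29242 \sqrt{25426} \approx 9.7217 \cdot 10^{8}$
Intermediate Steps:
$z{\left(P \right)} = 2 P \left(-10 + P\right)$
$x{\left(p,H \right)} = -79$ ($x{\left(p,H \right)} = -2 - 77 = -79$)
$S{\left(M,F \right)} = \sqrt{F^{2} + M^{2}}$
$\left(S{\left(99,-125 \right)} - 33405\right) \left(-29163 + x{\left(-210,z{\left(-7 \right)} \right)}\right) = \left(\sqrt{\left(-125\right)^{2} + 99^{2}} - 33405\right) \left(-29163 - 79\right) = \left(\sqrt{15625 + 9801} - 33405\right) \left(-29242\right) = \left(\sqrt{25426} - 33405\right) \left(-29242\right) = \left(-33405 + \sqrt{25426}\right) \left(-29242\right) = 976829010 - 29242 \sqrt{25426}$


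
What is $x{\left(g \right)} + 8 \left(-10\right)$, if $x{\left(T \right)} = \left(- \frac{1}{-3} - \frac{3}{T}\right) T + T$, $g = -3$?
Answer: $-87$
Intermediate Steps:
$x{\left(T \right)} = T + T \left(\frac{1}{3} - \frac{3}{T}\right)$ ($x{\left(T \right)} = \left(\left(-1\right) \left(- \frac{1}{3}\right) - \frac{3}{T}\right) T + T = \left(\frac{1}{3} - \frac{3}{T}\right) T + T = T \left(\frac{1}{3} - \frac{3}{T}\right) + T = T + T \left(\frac{1}{3} - \frac{3}{T}\right)$)
$x{\left(g \right)} + 8 \left(-10\right) = \left(-3 + \frac{4}{3} \left(-3\right)\right) + 8 \left(-10\right) = \left(-3 - 4\right) - 80 = -7 - 80 = -87$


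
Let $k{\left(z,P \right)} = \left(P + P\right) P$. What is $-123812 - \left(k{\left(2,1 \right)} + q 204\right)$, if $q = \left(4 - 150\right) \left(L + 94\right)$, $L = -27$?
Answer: $1871714$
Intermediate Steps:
$k{\left(z,P \right)} = 2 P^{2}$ ($k{\left(z,P \right)} = 2 P P = 2 P^{2}$)
$q = -9782$ ($q = \left(4 - 150\right) \left(-27 + 94\right) = \left(4 - 150\right) 67 = \left(-146\right) 67 = -9782$)
$-123812 - \left(k{\left(2,1 \right)} + q 204\right) = -123812 - \left(2 \cdot 1^{2} - 1995528\right) = -123812 - \left(2 \cdot 1 - 1995528\right) = -123812 - \left(2 - 1995528\right) = -123812 - -1995526 = -123812 + 1995526 = 1871714$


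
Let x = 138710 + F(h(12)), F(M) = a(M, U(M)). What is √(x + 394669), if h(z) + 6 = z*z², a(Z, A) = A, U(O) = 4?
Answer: √533383 ≈ 730.33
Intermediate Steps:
h(z) = -6 + z³ (h(z) = -6 + z*z² = -6 + z³)
F(M) = 4
x = 138714 (x = 138710 + 4 = 138714)
√(x + 394669) = √(138714 + 394669) = √533383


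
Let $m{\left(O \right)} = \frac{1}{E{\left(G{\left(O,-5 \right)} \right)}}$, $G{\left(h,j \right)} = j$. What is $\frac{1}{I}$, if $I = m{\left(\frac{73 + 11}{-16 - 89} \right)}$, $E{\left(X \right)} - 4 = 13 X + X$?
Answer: $-66$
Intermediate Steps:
$E{\left(X \right)} = 4 + 14 X$ ($E{\left(X \right)} = 4 + \left(13 X + X\right) = 4 + 14 X$)
$m{\left(O \right)} = - \frac{1}{66}$ ($m{\left(O \right)} = \frac{1}{4 + 14 \left(-5\right)} = \frac{1}{4 - 70} = \frac{1}{-66} = - \frac{1}{66}$)
$I = - \frac{1}{66} \approx -0.015152$
$\frac{1}{I} = \frac{1}{- \frac{1}{66}} = -66$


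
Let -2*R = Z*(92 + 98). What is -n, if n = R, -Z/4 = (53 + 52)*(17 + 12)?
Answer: -1157100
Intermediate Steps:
Z = -12180 (Z = -4*(53 + 52)*(17 + 12) = -420*29 = -4*3045 = -12180)
R = 1157100 (R = -(-6090)*(92 + 98) = -(-6090)*190 = -½*(-2314200) = 1157100)
n = 1157100
-n = -1*1157100 = -1157100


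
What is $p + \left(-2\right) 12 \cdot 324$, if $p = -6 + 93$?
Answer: $-7689$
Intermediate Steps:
$p = 87$
$p + \left(-2\right) 12 \cdot 324 = 87 + \left(-2\right) 12 \cdot 324 = 87 - 7776 = -7689$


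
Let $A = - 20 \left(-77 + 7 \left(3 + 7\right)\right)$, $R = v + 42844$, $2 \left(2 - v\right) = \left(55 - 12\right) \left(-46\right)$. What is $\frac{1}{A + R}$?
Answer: $\frac{1}{43975} \approx 2.274 \cdot 10^{-5}$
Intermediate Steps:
$v = 991$ ($v = 2 - \frac{\left(55 - 12\right) \left(-46\right)}{2} = 2 - \frac{43 \left(-46\right)}{2} = 2 - -989 = 2 + 989 = 991$)
$R = 43835$ ($R = 991 + 42844 = 43835$)
$A = 140$ ($A = - 20 \left(-77 + 7 \cdot 10\right) = - 20 \left(-77 + 70\right) = \left(-20\right) \left(-7\right) = 140$)
$\frac{1}{A + R} = \frac{1}{140 + 43835} = \frac{1}{43975}$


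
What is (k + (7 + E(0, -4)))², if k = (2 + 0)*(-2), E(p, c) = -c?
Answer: 49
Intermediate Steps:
k = -4 (k = 2*(-2) = -4)
(k + (7 + E(0, -4)))² = (-4 + (7 - 1*(-4)))² = (-4 + (7 + 4))² = (-4 + 11)² = 7² = 49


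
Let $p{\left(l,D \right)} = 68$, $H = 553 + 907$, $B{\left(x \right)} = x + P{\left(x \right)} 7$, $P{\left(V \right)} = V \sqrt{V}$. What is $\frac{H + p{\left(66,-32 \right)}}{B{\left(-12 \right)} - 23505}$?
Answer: $- \frac{1330888}{20486443} + \frac{85568 i \sqrt{3}}{184377987} \approx -0.064964 + 0.00080383 i$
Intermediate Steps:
$P{\left(V \right)} = V^{\frac{3}{2}}$
$B{\left(x \right)} = x + 7 x^{\frac{3}{2}}$ ($B{\left(x \right)} = x + x^{\frac{3}{2}} \cdot 7 = x + 7 x^{\frac{3}{2}}$)
$H = 1460$
$\frac{H + p{\left(66,-32 \right)}}{B{\left(-12 \right)} - 23505} = \frac{1460 + 68}{\left(-12 + 7 \left(-12\right)^{\frac{3}{2}}\right) - 23505} = \frac{1528}{\left(-12 + 7 \left(- 24 i \sqrt{3}\right)\right) - 23505} = \frac{1528}{\left(-12 - 168 i \sqrt{3}\right) - 23505} = \frac{1528}{-23517 - 168 i \sqrt{3}}$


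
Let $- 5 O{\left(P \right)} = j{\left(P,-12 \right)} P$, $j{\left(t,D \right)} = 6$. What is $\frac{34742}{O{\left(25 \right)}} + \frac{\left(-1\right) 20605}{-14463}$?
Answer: $- \frac{83642566}{72315} \approx -1156.6$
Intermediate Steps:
$O{\left(P \right)} = - \frac{6 P}{5}$
$\frac{34742}{O{\left(25 \right)}} + \frac{\left(-1\right) 20605}{-14463} = \frac{34742}{\left(- \frac{6}{5}\right) 25} + \frac{\left(-1\right) 20605}{-14463} = \frac{34742}{-30} - - \frac{20605}{14463} = 34742 \left(- \frac{1}{30}\right) + \frac{20605}{14463} = - \frac{17371}{15} + \frac{20605}{14463} = - \frac{83642566}{72315}$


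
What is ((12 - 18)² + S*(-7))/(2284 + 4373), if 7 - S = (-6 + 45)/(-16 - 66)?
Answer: -1339/545874 ≈ -0.0024529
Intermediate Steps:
S = 613/82 (S = 7 - (-6 + 45)/(-16 - 66) = 7 - 39/(-82) = 7 - 39*(-1)/82 = 7 - 1*(-39/82) = 7 + 39/82 = 613/82 ≈ 7.4756)
((12 - 18)² + S*(-7))/(2284 + 4373) = ((12 - 18)² + (613/82)*(-7))/(2284 + 4373) = ((-6)² - 4291/82)/6657 = (36 - 4291/82)*(1/6657) = -1339/82*1/6657 = -1339/545874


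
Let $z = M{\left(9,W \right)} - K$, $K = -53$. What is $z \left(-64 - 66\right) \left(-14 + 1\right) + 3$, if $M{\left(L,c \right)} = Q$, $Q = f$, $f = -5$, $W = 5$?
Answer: $81123$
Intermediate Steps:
$Q = -5$
$M{\left(L,c \right)} = -5$
$z = 48$ ($z = -5 - -53 = -5 + 53 = 48$)
$z \left(-64 - 66\right) \left(-14 + 1\right) + 3 = 48 \left(-64 - 66\right) \left(-14 + 1\right) + 3 = 48 \left(\left(-130\right) \left(-13\right)\right) + 3 = 48 \cdot 1690 + 3 = 81120 + 3 = 81123$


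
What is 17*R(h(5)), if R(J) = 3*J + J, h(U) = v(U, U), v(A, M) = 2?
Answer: 136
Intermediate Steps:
h(U) = 2
R(J) = 4*J
17*R(h(5)) = 17*(4*2) = 17*8 = 136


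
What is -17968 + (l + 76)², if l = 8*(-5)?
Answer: -16672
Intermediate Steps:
l = -40
-17968 + (l + 76)² = -17968 + (-40 + 76)² = -17968 + 36² = -17968 + 1296 = -16672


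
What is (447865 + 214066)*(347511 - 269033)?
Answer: 51947021018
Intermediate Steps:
(447865 + 214066)*(347511 - 269033) = 661931*78478 = 51947021018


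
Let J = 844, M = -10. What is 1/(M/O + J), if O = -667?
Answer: 667/562958 ≈ 0.0011848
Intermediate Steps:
1/(M/O + J) = 1/(-10/(-667) + 844) = 1/(-10*(-1/667) + 844) = 1/(10/667 + 844) = 1/(562958/667) = 667/562958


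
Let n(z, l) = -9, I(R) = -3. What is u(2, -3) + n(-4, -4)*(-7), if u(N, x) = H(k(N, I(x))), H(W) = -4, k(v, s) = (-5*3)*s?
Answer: 59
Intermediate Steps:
k(v, s) = -15*s
u(N, x) = -4
u(2, -3) + n(-4, -4)*(-7) = -4 - 9*(-7) = -4 + 63 = 59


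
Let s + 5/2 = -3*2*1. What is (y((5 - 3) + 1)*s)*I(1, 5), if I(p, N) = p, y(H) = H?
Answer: -51/2 ≈ -25.500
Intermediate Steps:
s = -17/2 (s = -5/2 - 3*2*1 = -5/2 - 6*1 = -5/2 - 6 = -17/2 ≈ -8.5000)
(y((5 - 3) + 1)*s)*I(1, 5) = (((5 - 3) + 1)*(-17/2))*1 = ((2 + 1)*(-17/2))*1 = (3*(-17/2))*1 = -51/2*1 = -51/2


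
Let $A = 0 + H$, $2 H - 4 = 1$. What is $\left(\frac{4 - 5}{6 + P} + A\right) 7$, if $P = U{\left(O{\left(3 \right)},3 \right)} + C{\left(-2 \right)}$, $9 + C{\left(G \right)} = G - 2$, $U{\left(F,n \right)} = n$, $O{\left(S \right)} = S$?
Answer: $\frac{77}{4} \approx 19.25$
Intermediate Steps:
$H = \frac{5}{2}$ ($H = 2 + \frac{1}{2} \cdot 1 = 2 + \frac{1}{2} = \frac{5}{2} \approx 2.5$)
$C{\left(G \right)} = -11 + G$ ($C{\left(G \right)} = -9 + \left(G - 2\right) = -9 + \left(-2 + G\right) = -11 + G$)
$A = \frac{5}{2}$ ($A = 0 + \frac{5}{2} = \frac{5}{2} \approx 2.5$)
$P = -10$ ($P = 3 - 13 = -10$)
$\left(\frac{4 - 5}{6 + P} + A\right) 7 = \left(\frac{4 - 5}{6 - 10} + \frac{5}{2}\right) 7 = \left(- \frac{1}{-4} + \frac{5}{2}\right) 7 = \left(\left(-1\right) \left(- \frac{1}{4}\right) + \frac{5}{2}\right) 7 = \left(\frac{1}{4} + \frac{5}{2}\right) 7 = \frac{11}{4} \cdot 7 = \frac{77}{4}$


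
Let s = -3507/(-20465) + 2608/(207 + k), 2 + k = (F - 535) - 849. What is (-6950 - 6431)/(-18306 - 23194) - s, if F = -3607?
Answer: 282901964869/406473783500 ≈ 0.69599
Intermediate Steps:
k = -4993 (k = -2 + ((-3607 - 535) - 849) = -2 + (-4142 - 849) = -2 - 4991 = -4993)
s = -18294109/48972745 (s = -3507/(-20465) + 2608/(207 - 4993) = -3507*(-1/20465) + 2608/(-4786) = 3507/20465 + 2608*(-1/4786) = 3507/20465 - 1304/2393 = -18294109/48972745 ≈ -0.37356)
(-6950 - 6431)/(-18306 - 23194) - s = (-6950 - 6431)/(-18306 - 23194) - 1*(-18294109/48972745) = -13381/(-41500) + 18294109/48972745 = -13381*(-1/41500) + 18294109/48972745 = 13381/41500 + 18294109/48972745 = 282901964869/406473783500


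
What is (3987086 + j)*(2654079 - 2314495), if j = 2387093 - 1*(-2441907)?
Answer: 2993801748224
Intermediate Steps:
j = 4829000 (j = 2387093 + 2441907 = 4829000)
(3987086 + j)*(2654079 - 2314495) = (3987086 + 4829000)*(2654079 - 2314495) = 8816086*339584 = 2993801748224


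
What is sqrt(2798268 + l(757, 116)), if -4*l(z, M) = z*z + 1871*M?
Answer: sqrt(10402987)/2 ≈ 1612.7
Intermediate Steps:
l(z, M) = -1871*M/4 - z**2/4 (l(z, M) = -(z*z + 1871*M)/4 = -(z**2 + 1871*M)/4 = -1871*M/4 - z**2/4)
sqrt(2798268 + l(757, 116)) = sqrt(2798268 + (-1871/4*116 - 1/4*757**2)) = sqrt(2798268 + (-54259 - 1/4*573049)) = sqrt(2798268 + (-54259 - 573049/4)) = sqrt(2798268 - 790085/4) = sqrt(10402987/4) = sqrt(10402987)/2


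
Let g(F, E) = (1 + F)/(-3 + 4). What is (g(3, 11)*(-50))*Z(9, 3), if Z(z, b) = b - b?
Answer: 0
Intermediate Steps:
g(F, E) = 1 + F (g(F, E) = (1 + F)/1 = (1 + F)*1 = 1 + F)
Z(z, b) = 0
(g(3, 11)*(-50))*Z(9, 3) = ((1 + 3)*(-50))*0 = (4*(-50))*0 = -200*0 = 0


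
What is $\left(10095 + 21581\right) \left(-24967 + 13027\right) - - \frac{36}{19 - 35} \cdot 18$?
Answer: $- \frac{756422961}{2} \approx -3.7821 \cdot 10^{8}$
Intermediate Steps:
$\left(10095 + 21581\right) \left(-24967 + 13027\right) - - \frac{36}{19 - 35} \cdot 18 = 31676 \left(-11940\right) - - \frac{36}{-16} \cdot 18 = -378211440 - \left(-36\right) \left(- \frac{1}{16}\right) 18 = -378211440 - \frac{9}{4} \cdot 18 = -378211440 - \frac{81}{2} = - \frac{756422961}{2}$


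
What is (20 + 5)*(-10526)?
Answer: -263150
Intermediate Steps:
(20 + 5)*(-10526) = 25*(-10526) = -263150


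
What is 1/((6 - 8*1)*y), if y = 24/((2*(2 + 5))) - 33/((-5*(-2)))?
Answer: 35/111 ≈ 0.31532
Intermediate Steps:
y = -111/70 (y = 24/((2*7)) - 33/10 = 24/14 - 33*⅒ = 24*(1/14) - 33/10 = 12/7 - 33/10 = -111/70 ≈ -1.5857)
1/((6 - 8*1)*y) = 1/((6 - 8*1)*(-111/70)) = 1/((6 - 8)*(-111/70)) = 1/(-2*(-111/70)) = 1/(111/35) = 35/111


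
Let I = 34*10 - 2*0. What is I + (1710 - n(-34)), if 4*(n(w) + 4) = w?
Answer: 4125/2 ≈ 2062.5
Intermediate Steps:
n(w) = -4 + w/4
I = 340 (I = 340 + 0 = 340)
I + (1710 - n(-34)) = 340 + (1710 - (-4 + (¼)*(-34))) = 340 + (1710 - (-4 - 17/2)) = 340 + (1710 - 1*(-25/2)) = 340 + (1710 + 25/2) = 340 + 3445/2 = 4125/2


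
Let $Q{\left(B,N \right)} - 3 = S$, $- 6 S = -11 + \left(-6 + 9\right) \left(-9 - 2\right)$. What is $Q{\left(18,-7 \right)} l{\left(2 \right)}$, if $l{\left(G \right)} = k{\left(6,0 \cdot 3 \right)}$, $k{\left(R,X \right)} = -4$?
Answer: $- \frac{124}{3} \approx -41.333$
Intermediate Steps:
$l{\left(G \right)} = -4$
$S = \frac{22}{3}$ ($S = - \frac{-11 + \left(-6 + 9\right) \left(-9 - 2\right)}{6} = - \frac{-11 + 3 \left(-11\right)}{6} = - \frac{-11 - 33}{6} = \left(- \frac{1}{6}\right) \left(-44\right) = \frac{22}{3} \approx 7.3333$)
$Q{\left(B,N \right)} = \frac{31}{3}$ ($Q{\left(B,N \right)} = 3 + \frac{22}{3} = \frac{31}{3}$)
$Q{\left(18,-7 \right)} l{\left(2 \right)} = \frac{31}{3} \left(-4\right) = - \frac{124}{3}$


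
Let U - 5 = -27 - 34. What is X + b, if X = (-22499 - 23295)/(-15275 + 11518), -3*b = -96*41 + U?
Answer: 15135326/11271 ≈ 1342.9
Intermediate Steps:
U = -56 (U = 5 + (-27 - 34) = 5 - 61 = -56)
b = 3992/3 (b = -(-96*41 - 56)/3 = -(-3936 - 56)/3 = -⅓*(-3992) = 3992/3 ≈ 1330.7)
X = 45794/3757 (X = -45794/(-3757) = -45794*(-1/3757) = 45794/3757 ≈ 12.189)
X + b = 45794/3757 + 3992/3 = 15135326/11271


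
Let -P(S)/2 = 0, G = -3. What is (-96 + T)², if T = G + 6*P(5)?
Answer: 9801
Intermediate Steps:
P(S) = 0 (P(S) = -2*0 = 0)
T = -3 (T = -3 + 6*0 = -3 + 0 = -3)
(-96 + T)² = (-96 - 3)² = (-99)² = 9801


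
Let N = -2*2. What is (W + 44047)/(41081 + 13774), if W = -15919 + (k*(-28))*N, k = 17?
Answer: 30032/54855 ≈ 0.54748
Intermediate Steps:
N = -4
W = -14015 (W = -15919 + (17*(-28))*(-4) = -15919 - 476*(-4) = -15919 + 1904 = -14015)
(W + 44047)/(41081 + 13774) = (-14015 + 44047)/(41081 + 13774) = 30032/54855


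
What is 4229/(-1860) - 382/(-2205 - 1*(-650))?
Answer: -234623/115692 ≈ -2.0280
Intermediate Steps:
4229/(-1860) - 382/(-2205 - 1*(-650)) = 4229*(-1/1860) - 382/(-2205 + 650) = -4229/1860 - 382/(-1555) = -4229/1860 - 382*(-1/1555) = -4229/1860 + 382/1555 = -234623/115692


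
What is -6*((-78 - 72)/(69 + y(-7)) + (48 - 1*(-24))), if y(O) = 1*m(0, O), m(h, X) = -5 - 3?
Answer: -25452/61 ≈ -417.25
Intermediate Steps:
m(h, X) = -8
y(O) = -8 (y(O) = 1*(-8) = -8)
-6*((-78 - 72)/(69 + y(-7)) + (48 - 1*(-24))) = -6*((-78 - 72)/(69 - 8) + (48 - 1*(-24))) = -6*(-150/61 + (48 + 24)) = -6*(-150*1/61 + 72) = -6*(-150/61 + 72) = -6*4242/61 = -25452/61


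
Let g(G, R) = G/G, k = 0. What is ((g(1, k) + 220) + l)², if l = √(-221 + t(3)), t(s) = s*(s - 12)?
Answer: 48593 + 884*I*√62 ≈ 48593.0 + 6960.6*I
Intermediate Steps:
g(G, R) = 1
t(s) = s*(-12 + s)
l = 2*I*√62 (l = √(-221 + 3*(-12 + 3)) = √(-221 + 3*(-9)) = √(-221 - 27) = √(-248) = 2*I*√62 ≈ 15.748*I)
((g(1, k) + 220) + l)² = ((1 + 220) + 2*I*√62)² = (221 + 2*I*√62)²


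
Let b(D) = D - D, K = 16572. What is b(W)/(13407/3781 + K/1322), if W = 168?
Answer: 0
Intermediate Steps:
b(D) = 0
b(W)/(13407/3781 + K/1322) = 0/(13407/3781 + 16572/1322) = 0/(13407*(1/3781) + 16572*(1/1322)) = 0/(13407/3781 + 8286/661) = 0/(40191393/2499241) = 0*(2499241/40191393) = 0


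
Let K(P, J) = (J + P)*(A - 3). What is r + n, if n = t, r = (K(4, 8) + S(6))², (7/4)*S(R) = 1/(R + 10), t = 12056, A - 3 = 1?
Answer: 9565473/784 ≈ 12201.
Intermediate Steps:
A = 4 (A = 3 + 1 = 4)
K(P, J) = J + P (K(P, J) = (J + P)*(4 - 3) = (J + P)*1 = J + P)
S(R) = 4/(7*(10 + R)) (S(R) = 4/(7*(R + 10)) = 4/(7*(10 + R)))
r = 113569/784 (r = ((8 + 4) + 4/(7*(10 + 6)))² = (12 + (4/7)/16)² = (12 + (4/7)*(1/16))² = (12 + 1/28)² = (337/28)² = 113569/784 ≈ 144.86)
n = 12056
r + n = 113569/784 + 12056 = 9565473/784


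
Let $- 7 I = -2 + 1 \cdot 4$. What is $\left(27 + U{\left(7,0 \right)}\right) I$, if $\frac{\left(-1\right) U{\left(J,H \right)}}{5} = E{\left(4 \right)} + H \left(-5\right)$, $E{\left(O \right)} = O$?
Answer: $-2$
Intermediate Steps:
$U{\left(J,H \right)} = -20 + 25 H$ ($U{\left(J,H \right)} = - 5 \left(4 + H \left(-5\right)\right) = - 5 \left(4 - 5 H\right) = -20 + 25 H$)
$I = - \frac{2}{7}$ ($I = - \frac{-2 + 1 \cdot 4}{7} = - \frac{-2 + 4}{7} = \left(- \frac{1}{7}\right) 2 = - \frac{2}{7} \approx -0.28571$)
$\left(27 + U{\left(7,0 \right)}\right) I = \left(27 + \left(-20 + 25 \cdot 0\right)\right) \left(- \frac{2}{7}\right) = \left(27 + \left(-20 + 0\right)\right) \left(- \frac{2}{7}\right) = \left(27 - 20\right) \left(- \frac{2}{7}\right) = 7 \left(- \frac{2}{7}\right) = -2$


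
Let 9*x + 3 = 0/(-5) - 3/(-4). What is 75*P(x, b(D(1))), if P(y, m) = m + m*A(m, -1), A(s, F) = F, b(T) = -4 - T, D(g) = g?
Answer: 0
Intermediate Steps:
x = -¼ (x = -⅓ + (0/(-5) - 3/(-4))/9 = -⅓ + (0*(-⅕) - 3*(-¼))/9 = -⅓ + (0 + ¾)/9 = -⅓ + (⅑)*(¾) = -⅓ + 1/12 = -¼ ≈ -0.25000)
P(y, m) = 0 (P(y, m) = m + m*(-1) = m - m = 0)
75*P(x, b(D(1))) = 75*0 = 0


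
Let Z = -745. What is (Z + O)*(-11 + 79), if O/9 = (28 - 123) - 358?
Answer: -327896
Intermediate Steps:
O = -4077 (O = 9*((28 - 123) - 358) = 9*(-95 - 358) = 9*(-453) = -4077)
(Z + O)*(-11 + 79) = (-745 - 4077)*(-11 + 79) = -4822*68 = -327896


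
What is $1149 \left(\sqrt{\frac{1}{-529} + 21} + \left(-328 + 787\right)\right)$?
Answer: $527391 + \frac{2298 \sqrt{2777}}{23} \approx 5.3266 \cdot 10^{5}$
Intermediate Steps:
$1149 \left(\sqrt{\frac{1}{-529} + 21} + \left(-328 + 787\right)\right) = 1149 \left(\sqrt{- \frac{1}{529} + 21} + 459\right) = 1149 \left(\sqrt{\frac{11108}{529}} + 459\right) = 1149 \left(\frac{2 \sqrt{2777}}{23} + 459\right) = 1149 \left(459 + \frac{2 \sqrt{2777}}{23}\right) = 527391 + \frac{2298 \sqrt{2777}}{23}$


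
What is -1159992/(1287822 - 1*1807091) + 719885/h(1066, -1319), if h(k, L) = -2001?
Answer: -371492820073/1039057269 ≈ -357.53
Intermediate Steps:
-1159992/(1287822 - 1*1807091) + 719885/h(1066, -1319) = -1159992/(1287822 - 1*1807091) + 719885/(-2001) = -1159992/(1287822 - 1807091) + 719885*(-1/2001) = -1159992/(-519269) - 719885/2001 = -1159992*(-1/519269) - 719885/2001 = 1159992/519269 - 719885/2001 = -371492820073/1039057269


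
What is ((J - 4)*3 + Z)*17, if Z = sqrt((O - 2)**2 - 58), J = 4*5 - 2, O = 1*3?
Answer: 714 + 17*I*sqrt(57) ≈ 714.0 + 128.35*I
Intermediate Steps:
O = 3
J = 18 (J = 20 - 2 = 18)
Z = I*sqrt(57) (Z = sqrt((3 - 2)**2 - 58) = sqrt(1**2 - 58) = sqrt(1 - 58) = sqrt(-57) = I*sqrt(57) ≈ 7.5498*I)
((J - 4)*3 + Z)*17 = ((18 - 4)*3 + I*sqrt(57))*17 = (14*3 + I*sqrt(57))*17 = (42 + I*sqrt(57))*17 = 714 + 17*I*sqrt(57)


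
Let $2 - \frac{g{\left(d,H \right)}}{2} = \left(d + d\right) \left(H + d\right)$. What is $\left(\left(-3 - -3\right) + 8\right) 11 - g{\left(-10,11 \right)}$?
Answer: $44$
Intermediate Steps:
$g{\left(d,H \right)} = 4 - 4 d \left(H + d\right)$ ($g{\left(d,H \right)} = 4 - 2 \left(d + d\right) \left(H + d\right) = 4 - 2 \cdot 2 d \left(H + d\right) = 4 - 4 d \left(H + d\right)$)
$\left(\left(-3 - -3\right) + 8\right) 11 - g{\left(-10,11 \right)} = \left(\left(-3 - -3\right) + 8\right) 11 - \left(4 - 4 \left(-10\right)^{2} - 44 \left(-10\right)\right) = \left(\left(-3 + 3\right) + 8\right) 11 - \left(4 - 400 + 440\right) = \left(0 + 8\right) 11 - \left(4 - 400 + 440\right) = 8 \cdot 11 - 44 = 88 - 44 = 44$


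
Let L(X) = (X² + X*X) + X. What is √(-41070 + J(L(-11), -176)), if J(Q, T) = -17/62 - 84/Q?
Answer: 5*I*√764117574/682 ≈ 202.66*I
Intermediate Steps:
L(X) = X + 2*X² (L(X) = (X² + X²) + X = 2*X² + X = X + 2*X²)
J(Q, T) = -17/62 - 84/Q (J(Q, T) = -17*1/62 - 84/Q = -17/62 - 84/Q)
√(-41070 + J(L(-11), -176)) = √(-41070 + (-17/62 - 84*(-1/(11*(1 + 2*(-11)))))) = √(-41070 + (-17/62 - 84*(-1/(11*(1 - 22))))) = √(-41070 + (-17/62 - 84/((-11*(-21))))) = √(-41070 + (-17/62 - 84/231)) = √(-41070 + (-17/62 - 84*1/231)) = √(-41070 + (-17/62 - 4/11)) = √(-41070 - 435/682) = √(-28010175/682) = 5*I*√764117574/682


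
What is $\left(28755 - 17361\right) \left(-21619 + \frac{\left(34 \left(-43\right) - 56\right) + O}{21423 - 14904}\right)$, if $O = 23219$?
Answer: $- \frac{535185902880}{2173} \approx -2.4629 \cdot 10^{8}$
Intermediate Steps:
$\left(28755 - 17361\right) \left(-21619 + \frac{\left(34 \left(-43\right) - 56\right) + O}{21423 - 14904}\right) = \left(28755 - 17361\right) \left(-21619 + \frac{\left(34 \left(-43\right) - 56\right) + 23219}{21423 - 14904}\right) = 11394 \left(-21619 + \frac{\left(-1462 - 56\right) + 23219}{6519}\right) = 11394 \left(-21619 + \left(-1518 + 23219\right) \frac{1}{6519}\right) = 11394 \left(-21619 + 21701 \cdot \frac{1}{6519}\right) = 11394 \left(-21619 + \frac{21701}{6519}\right) = 11394 \left(- \frac{140912560}{6519}\right) = - \frac{535185902880}{2173}$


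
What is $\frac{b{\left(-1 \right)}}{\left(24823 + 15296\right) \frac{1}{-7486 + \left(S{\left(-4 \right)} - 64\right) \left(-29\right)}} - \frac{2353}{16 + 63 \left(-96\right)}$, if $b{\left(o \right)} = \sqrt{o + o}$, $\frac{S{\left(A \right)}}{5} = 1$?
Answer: $\frac{181}{464} - \frac{1925 i \sqrt{2}}{13373} \approx 0.39009 - 0.20357 i$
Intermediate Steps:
$S{\left(A \right)} = 5$ ($S{\left(A \right)} = 5 \cdot 1 = 5$)
$b{\left(o \right)} = \sqrt{2} \sqrt{o}$ ($b{\left(o \right)} = \sqrt{2 o} = \sqrt{2} \sqrt{o}$)
$\frac{b{\left(-1 \right)}}{\left(24823 + 15296\right) \frac{1}{-7486 + \left(S{\left(-4 \right)} - 64\right) \left(-29\right)}} - \frac{2353}{16 + 63 \left(-96\right)} = \frac{\sqrt{2} \sqrt{-1}}{\left(24823 + 15296\right) \frac{1}{-7486 + \left(5 - 64\right) \left(-29\right)}} - \frac{2353}{16 + 63 \left(-96\right)} = \frac{\sqrt{2} i}{40119 \frac{1}{-7486 - -1711}} - \frac{2353}{16 - 6048} = \frac{i \sqrt{2}}{40119 \frac{1}{-7486 + 1711}} - \frac{2353}{-6032} = \frac{i \sqrt{2}}{40119 \frac{1}{-5775}} - - \frac{181}{464} = \frac{i \sqrt{2}}{40119 \left(- \frac{1}{5775}\right)} + \frac{181}{464} = \frac{i \sqrt{2}}{- \frac{13373}{1925}} + \frac{181}{464} = i \sqrt{2} \left(- \frac{1925}{13373}\right) + \frac{181}{464} = - \frac{1925 i \sqrt{2}}{13373} + \frac{181}{464} = \frac{181}{464} - \frac{1925 i \sqrt{2}}{13373}$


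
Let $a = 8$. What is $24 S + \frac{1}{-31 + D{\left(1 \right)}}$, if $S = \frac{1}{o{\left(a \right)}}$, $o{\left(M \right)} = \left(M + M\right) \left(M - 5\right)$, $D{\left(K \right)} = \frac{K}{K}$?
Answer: $\frac{7}{15} \approx 0.46667$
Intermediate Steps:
$D{\left(K \right)} = 1$
$o{\left(M \right)} = 2 M \left(-5 + M\right)$
$S = \frac{1}{48}$ ($S = \frac{1}{2 \cdot 8 \left(-5 + 8\right)} = \frac{1}{2 \cdot 8 \cdot 3} = \frac{1}{48} \approx 0.020833$)
$24 S + \frac{1}{-31 + D{\left(1 \right)}} = 24 \cdot \frac{1}{48} + \frac{1}{-31 + 1} = \frac{1}{2} + \frac{1}{-30} = \frac{1}{2} - \frac{1}{30} = \frac{7}{15}$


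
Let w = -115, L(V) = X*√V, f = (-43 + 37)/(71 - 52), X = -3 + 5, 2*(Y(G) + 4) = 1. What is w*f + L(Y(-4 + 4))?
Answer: 690/19 + I*√14 ≈ 36.316 + 3.7417*I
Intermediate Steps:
Y(G) = -7/2 (Y(G) = -4 + (½)*1 = -4 + ½ = -7/2)
X = 2
f = -6/19 ≈ -0.31579
L(V) = 2*√V
w*f + L(Y(-4 + 4)) = -115*(-6/19) + 2*√(-7/2) = 690/19 + 2*(I*√14/2) = 690/19 + I*√14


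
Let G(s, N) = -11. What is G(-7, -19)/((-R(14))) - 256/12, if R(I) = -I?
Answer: -929/42 ≈ -22.119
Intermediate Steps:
G(-7, -19)/((-R(14))) - 256/12 = -11/((-(-1)*14)) - 256/12 = -11/((-1*(-14))) - 256*1/12 = -11/14 - 64/3 = -929/42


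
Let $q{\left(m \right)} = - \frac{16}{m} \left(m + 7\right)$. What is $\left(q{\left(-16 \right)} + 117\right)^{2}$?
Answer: $11664$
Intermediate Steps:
$q{\left(m \right)} = - \frac{16 \left(7 + m\right)}{m}$ ($q{\left(m \right)} = - \frac{16}{m} \left(7 + m\right) = - \frac{16 \left(7 + m\right)}{m}$)
$\left(q{\left(-16 \right)} + 117\right)^{2} = \left(\left(-16 - \frac{112}{-16}\right) + 117\right)^{2} = \left(\left(-16 - -7\right) + 117\right)^{2} = \left(\left(-16 + 7\right) + 117\right)^{2} = \left(-9 + 117\right)^{2} = 108^{2} = 11664$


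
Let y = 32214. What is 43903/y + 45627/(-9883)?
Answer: -1035934829/318370962 ≈ -3.2539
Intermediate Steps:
43903/y + 45627/(-9883) = 43903/32214 + 45627/(-9883) = 43903*(1/32214) + 45627*(-1/9883) = 43903/32214 - 45627/9883 = -1035934829/318370962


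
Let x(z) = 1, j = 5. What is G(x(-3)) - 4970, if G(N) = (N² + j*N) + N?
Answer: -4963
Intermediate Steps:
G(N) = N² + 6*N (G(N) = (N² + 5*N) + N = N² + 6*N)
G(x(-3)) - 4970 = 1*(6 + 1) - 4970 = 1*7 - 4970 = 7 - 4970 = -4963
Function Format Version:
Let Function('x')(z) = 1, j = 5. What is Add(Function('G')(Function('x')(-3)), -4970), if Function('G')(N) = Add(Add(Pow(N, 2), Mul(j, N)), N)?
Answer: -4963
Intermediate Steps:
Function('G')(N) = Add(Pow(N, 2), Mul(6, N)) (Function('G')(N) = Add(Add(Pow(N, 2), Mul(5, N)), N) = Add(Pow(N, 2), Mul(6, N)))
Add(Function('G')(Function('x')(-3)), -4970) = Add(Mul(1, Add(6, 1)), -4970) = Add(Mul(1, 7), -4970) = Add(7, -4970) = -4963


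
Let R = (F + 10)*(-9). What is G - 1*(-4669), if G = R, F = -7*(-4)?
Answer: 4327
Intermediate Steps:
F = 28
R = -342 (R = (28 + 10)*(-9) = 38*(-9) = -342)
G = -342
G - 1*(-4669) = -342 - 1*(-4669) = -342 + 4669 = 4327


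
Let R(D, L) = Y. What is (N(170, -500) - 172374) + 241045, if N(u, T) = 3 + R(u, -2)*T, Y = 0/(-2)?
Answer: 68674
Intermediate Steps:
Y = 0 (Y = 0*(-1/2) = 0)
R(D, L) = 0
N(u, T) = 3 (N(u, T) = 3 + 0*T = 3 + 0 = 3)
(N(170, -500) - 172374) + 241045 = (3 - 172374) + 241045 = -172371 + 241045 = 68674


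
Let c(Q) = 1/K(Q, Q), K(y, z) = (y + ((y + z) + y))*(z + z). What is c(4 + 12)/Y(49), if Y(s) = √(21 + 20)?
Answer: √41/83968 ≈ 7.6257e-5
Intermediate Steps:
K(y, z) = 2*z*(z + 3*y) (K(y, z) = (y + (z + 2*y))*(2*z) = (z + 3*y)*(2*z) = 2*z*(z + 3*y))
Y(s) = √41
c(Q) = 1/(8*Q²) (c(Q) = 1/(2*Q*(Q + 3*Q)) = 1/(2*Q*(4*Q)) = 1/(8*Q²))
c(4 + 12)/Y(49) = (1/(8*(4 + 12)²))/(√41) = ((⅛)/16²)*(√41/41) = ((⅛)*(1/256))*(√41/41) = (√41/41)/2048 = √41/83968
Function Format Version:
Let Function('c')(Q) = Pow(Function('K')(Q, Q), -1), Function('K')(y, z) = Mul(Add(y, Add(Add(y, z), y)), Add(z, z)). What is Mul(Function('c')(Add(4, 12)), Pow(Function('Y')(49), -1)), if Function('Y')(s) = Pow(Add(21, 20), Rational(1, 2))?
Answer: Mul(Rational(1, 83968), Pow(41, Rational(1, 2))) ≈ 7.6257e-5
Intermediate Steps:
Function('K')(y, z) = Mul(2, z, Add(z, Mul(3, y))) (Function('K')(y, z) = Mul(Add(y, Add(z, Mul(2, y))), Mul(2, z)) = Mul(Add(z, Mul(3, y)), Mul(2, z)) = Mul(2, z, Add(z, Mul(3, y))))
Function('Y')(s) = Pow(41, Rational(1, 2))
Function('c')(Q) = Mul(Rational(1, 8), Pow(Q, -2)) (Function('c')(Q) = Pow(Mul(2, Q, Add(Q, Mul(3, Q))), -1) = Pow(Mul(2, Q, Mul(4, Q)), -1) = Pow(Mul(8, Pow(Q, 2)), -1) = Mul(Rational(1, 8), Pow(Q, -2)))
Mul(Function('c')(Add(4, 12)), Pow(Function('Y')(49), -1)) = Mul(Mul(Rational(1, 8), Pow(Add(4, 12), -2)), Pow(Pow(41, Rational(1, 2)), -1)) = Mul(Mul(Rational(1, 8), Pow(16, -2)), Mul(Rational(1, 41), Pow(41, Rational(1, 2)))) = Mul(Mul(Rational(1, 8), Rational(1, 256)), Mul(Rational(1, 41), Pow(41, Rational(1, 2)))) = Mul(Rational(1, 2048), Mul(Rational(1, 41), Pow(41, Rational(1, 2)))) = Mul(Rational(1, 83968), Pow(41, Rational(1, 2)))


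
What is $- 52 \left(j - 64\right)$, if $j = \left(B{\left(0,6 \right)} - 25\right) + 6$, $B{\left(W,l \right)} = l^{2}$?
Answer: $2444$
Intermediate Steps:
$j = 17$ ($j = \left(6^{2} - 25\right) + 6 = \left(36 - 25\right) + 6 = 11 + 6 = 17$)
$- 52 \left(j - 64\right) = - 52 \left(17 - 64\right) = \left(-52\right) \left(-47\right) = 2444$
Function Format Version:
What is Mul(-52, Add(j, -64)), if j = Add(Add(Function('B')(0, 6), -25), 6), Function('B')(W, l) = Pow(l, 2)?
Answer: 2444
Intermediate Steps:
j = 17 (j = Add(Add(Pow(6, 2), -25), 6) = Add(Add(36, -25), 6) = Add(11, 6) = 17)
Mul(-52, Add(j, -64)) = Mul(-52, Add(17, -64)) = Mul(-52, -47) = 2444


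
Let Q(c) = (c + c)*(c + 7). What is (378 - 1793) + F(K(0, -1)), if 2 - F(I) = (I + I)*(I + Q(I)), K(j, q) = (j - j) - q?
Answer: -1447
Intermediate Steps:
Q(c) = 2*c*(7 + c) (Q(c) = (2*c)*(7 + c) = 2*c*(7 + c))
K(j, q) = -q (K(j, q) = 0 - q = -q)
F(I) = 2 - 2*I*(I + 2*I*(7 + I)) (F(I) = 2 - (I + I)*(I + 2*I*(7 + I)) = 2 - 2*I*(I + 2*I*(7 + I)))
(378 - 1793) + F(K(0, -1)) = (378 - 1793) + (2 - 30*(-1*(-1))**2 - 4*(-1*(-1))**3) = -1415 + (2 - 30*1**2 - 4*1**3) = -1415 + (2 - 30*1 - 4*1) = -1415 + (2 - 30 - 4) = -1415 - 32 = -1447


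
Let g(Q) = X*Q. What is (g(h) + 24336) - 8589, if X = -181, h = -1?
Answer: 15928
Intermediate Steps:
g(Q) = -181*Q
(g(h) + 24336) - 8589 = (-181*(-1) + 24336) - 8589 = (181 + 24336) - 8589 = 24517 - 8589 = 15928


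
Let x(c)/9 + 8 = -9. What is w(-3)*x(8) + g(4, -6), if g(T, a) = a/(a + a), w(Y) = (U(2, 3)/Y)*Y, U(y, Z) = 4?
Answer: -1223/2 ≈ -611.50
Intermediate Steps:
x(c) = -153 (x(c) = -72 + 9*(-9) = -72 - 81 = -153)
w(Y) = 4 (w(Y) = (4/Y)*Y = 4)
g(T, a) = ½ (g(T, a) = a/((2*a)) = a*(1/(2*a)) = ½)
w(-3)*x(8) + g(4, -6) = 4*(-153) + ½ = -612 + ½ = -1223/2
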